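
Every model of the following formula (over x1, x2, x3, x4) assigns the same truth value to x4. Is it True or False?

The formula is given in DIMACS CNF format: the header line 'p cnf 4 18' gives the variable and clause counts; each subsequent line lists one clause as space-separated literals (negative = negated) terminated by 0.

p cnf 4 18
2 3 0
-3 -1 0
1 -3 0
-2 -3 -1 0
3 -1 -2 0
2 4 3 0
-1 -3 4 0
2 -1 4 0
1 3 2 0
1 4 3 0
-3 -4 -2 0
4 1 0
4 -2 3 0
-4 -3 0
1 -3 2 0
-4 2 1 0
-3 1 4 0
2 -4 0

Suppose x4 = False.
From the singleton clause (x1), x1 = True.
From the singleton clause (¬x3), x3 = False.
From the singleton clause (x2), x2 = True.
But (¬x2) is also a unit clause — contradiction.
So every satisfying assignment has x4 = True.

True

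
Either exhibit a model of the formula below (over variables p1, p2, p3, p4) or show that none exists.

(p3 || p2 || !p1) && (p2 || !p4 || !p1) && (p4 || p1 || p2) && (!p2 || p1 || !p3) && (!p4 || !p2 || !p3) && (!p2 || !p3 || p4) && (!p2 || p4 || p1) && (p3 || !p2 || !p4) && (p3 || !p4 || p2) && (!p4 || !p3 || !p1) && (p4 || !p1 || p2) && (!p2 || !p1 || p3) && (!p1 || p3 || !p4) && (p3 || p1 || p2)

Case p3 = true:
Case p2 = false:
Case p4 = true:
From the singleton clause (!p1), p1 = false.
This assignment satisfies each clause.

p1 ↦ false; p2 ↦ false; p3 ↦ true; p4 ↦ true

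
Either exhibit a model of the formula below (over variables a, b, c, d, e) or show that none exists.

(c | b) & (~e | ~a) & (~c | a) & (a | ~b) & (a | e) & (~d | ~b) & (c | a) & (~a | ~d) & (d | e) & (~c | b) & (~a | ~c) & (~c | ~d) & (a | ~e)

UNSATISFIABLE

Suppose c = 1.
The clause (a) is unit, so a = 1.
Now (~a) is unsatisfied and unit — conflict.
Undo c and try c = 0.
The clause (b) is unit, so b = 1.
The clause (a) is unit, so a = 1.
The clause (~e) is unit, so e = 0.
The clause (~d) is unit, so d = 0.
Now (d) is unsatisfied and unit — conflict.
Either choice for c ends in contradiction.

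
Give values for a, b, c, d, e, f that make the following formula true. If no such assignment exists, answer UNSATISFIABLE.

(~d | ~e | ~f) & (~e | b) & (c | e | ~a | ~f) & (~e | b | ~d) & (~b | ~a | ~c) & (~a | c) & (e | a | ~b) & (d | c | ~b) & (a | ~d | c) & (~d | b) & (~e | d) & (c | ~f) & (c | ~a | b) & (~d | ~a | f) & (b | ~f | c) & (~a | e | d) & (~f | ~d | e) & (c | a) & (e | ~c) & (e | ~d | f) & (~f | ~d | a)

Suppose e = 1.
The clause (b) is unit, so b = 1.
The clause (d) is unit, so d = 1.
The clause (~f) is unit, so f = 0.
The clause (~a) is unit, so a = 0.
The clause (c) is unit, so c = 1.
Every clause now holds.

a: 0,  b: 1,  c: 1,  d: 1,  e: 1,  f: 0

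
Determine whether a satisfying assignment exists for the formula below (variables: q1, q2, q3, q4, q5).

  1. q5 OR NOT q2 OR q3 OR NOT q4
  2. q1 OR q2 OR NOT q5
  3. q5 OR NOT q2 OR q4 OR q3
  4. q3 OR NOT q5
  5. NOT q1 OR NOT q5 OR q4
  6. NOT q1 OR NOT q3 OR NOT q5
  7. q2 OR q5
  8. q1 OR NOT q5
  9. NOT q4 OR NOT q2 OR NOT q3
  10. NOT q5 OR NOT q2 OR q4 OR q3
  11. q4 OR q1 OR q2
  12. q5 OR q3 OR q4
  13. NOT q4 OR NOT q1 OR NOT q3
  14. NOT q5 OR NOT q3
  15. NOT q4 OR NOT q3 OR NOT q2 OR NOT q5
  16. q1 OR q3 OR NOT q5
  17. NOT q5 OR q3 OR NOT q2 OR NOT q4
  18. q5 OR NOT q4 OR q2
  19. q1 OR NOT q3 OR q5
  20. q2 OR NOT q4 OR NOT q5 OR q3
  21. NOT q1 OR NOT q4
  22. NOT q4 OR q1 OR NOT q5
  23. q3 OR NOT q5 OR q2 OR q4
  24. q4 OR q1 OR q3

Yes

Suppose q3 = true.
(NOT q5) alone gives q5 = false.
(q2) alone gives q2 = true.
(NOT q4) alone gives q4 = false.
(q1) alone gives q1 = true.
This assignment satisfies each clause.
A satisfying assignment: q1=true; q2=true; q3=true; q4=false; q5=false.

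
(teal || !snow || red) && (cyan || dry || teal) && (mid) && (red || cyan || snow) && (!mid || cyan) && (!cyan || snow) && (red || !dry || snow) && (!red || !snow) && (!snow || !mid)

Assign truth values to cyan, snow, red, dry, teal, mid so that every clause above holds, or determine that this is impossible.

Unit clause (mid) forces mid = true.
Unit clause (cyan) forces cyan = true.
Unit clause (snow) forces snow = true.
Now (!snow) is unsatisfied and unit — conflict.

UNSATISFIABLE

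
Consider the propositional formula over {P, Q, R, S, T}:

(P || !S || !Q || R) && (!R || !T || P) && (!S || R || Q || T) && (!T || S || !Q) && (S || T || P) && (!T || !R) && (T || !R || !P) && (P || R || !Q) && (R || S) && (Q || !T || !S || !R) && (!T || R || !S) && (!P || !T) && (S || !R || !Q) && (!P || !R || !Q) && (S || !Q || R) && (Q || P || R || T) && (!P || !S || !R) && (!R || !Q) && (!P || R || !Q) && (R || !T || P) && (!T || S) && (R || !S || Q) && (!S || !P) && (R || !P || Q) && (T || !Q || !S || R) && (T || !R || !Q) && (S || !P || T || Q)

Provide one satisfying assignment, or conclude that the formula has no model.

P ↦ false, Q ↦ false, R ↦ true, S ↦ true, T ↦ false

Branch on T: set T = false.
Branch on S: set S = true.
Unit clause (!P) forces P = false.
Branch on Q: set Q = false.
Unit clause (R) forces R = true.
Every clause now holds.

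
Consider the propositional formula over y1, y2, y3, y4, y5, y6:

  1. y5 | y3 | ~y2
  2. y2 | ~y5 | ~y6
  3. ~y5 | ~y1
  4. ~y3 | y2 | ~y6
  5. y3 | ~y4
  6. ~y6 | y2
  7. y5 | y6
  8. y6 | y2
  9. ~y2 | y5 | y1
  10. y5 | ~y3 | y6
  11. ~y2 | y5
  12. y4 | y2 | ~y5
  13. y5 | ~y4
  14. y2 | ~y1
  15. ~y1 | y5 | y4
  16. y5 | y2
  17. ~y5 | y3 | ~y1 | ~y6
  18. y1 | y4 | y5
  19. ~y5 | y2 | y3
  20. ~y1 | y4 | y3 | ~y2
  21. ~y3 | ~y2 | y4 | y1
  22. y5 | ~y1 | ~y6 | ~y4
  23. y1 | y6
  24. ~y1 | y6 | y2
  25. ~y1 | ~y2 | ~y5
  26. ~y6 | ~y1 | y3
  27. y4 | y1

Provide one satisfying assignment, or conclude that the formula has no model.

Suppose y5 = 1.
Unit clause (~y1) forces y1 = 0.
Unit clause (y6) forces y6 = 1.
Unit clause (y2) forces y2 = 1.
Unit clause (y4) forces y4 = 1.
Unit clause (y3) forces y3 = 1.
Every clause now holds.

y1: 0; y2: 1; y3: 1; y4: 1; y5: 1; y6: 1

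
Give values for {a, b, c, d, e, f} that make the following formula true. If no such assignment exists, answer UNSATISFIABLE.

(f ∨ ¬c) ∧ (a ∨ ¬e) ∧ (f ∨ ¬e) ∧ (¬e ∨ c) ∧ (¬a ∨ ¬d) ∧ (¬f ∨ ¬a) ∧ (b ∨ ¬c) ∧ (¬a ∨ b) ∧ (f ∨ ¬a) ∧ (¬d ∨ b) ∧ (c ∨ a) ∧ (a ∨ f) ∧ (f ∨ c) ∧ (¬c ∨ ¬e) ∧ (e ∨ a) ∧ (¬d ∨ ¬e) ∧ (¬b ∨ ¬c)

Case f = True:
Unit clause (¬a) forces a = False.
Unit clause (¬e) forces e = False.
Now (e) is unsatisfied and unit — conflict.
That branch fails; take f = False instead.
Unit clause (¬c) forces c = False.
Now (c) is unsatisfied and unit — conflict.
Both values of f lead to a conflict.

UNSATISFIABLE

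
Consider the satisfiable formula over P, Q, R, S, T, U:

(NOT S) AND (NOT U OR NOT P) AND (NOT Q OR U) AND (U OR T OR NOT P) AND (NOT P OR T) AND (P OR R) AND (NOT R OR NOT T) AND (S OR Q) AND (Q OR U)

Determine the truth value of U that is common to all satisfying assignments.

True

Suppose U = false.
Unit clause (NOT S) forces S = false.
Unit clause (NOT Q) forces Q = false.
That conflicts with the unit clause (Q).
So every satisfying assignment has U = True.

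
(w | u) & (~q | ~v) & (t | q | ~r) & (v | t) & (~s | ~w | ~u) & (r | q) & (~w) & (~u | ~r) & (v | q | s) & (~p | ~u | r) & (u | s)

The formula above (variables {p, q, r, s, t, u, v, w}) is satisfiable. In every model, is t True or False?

True

Suppose t = 0.
(v) alone gives v = 1.
(~q) alone gives q = 0.
(~r) alone gives r = 0.
Now (r) is unsatisfied and unit — conflict.
So every satisfying assignment has t = True.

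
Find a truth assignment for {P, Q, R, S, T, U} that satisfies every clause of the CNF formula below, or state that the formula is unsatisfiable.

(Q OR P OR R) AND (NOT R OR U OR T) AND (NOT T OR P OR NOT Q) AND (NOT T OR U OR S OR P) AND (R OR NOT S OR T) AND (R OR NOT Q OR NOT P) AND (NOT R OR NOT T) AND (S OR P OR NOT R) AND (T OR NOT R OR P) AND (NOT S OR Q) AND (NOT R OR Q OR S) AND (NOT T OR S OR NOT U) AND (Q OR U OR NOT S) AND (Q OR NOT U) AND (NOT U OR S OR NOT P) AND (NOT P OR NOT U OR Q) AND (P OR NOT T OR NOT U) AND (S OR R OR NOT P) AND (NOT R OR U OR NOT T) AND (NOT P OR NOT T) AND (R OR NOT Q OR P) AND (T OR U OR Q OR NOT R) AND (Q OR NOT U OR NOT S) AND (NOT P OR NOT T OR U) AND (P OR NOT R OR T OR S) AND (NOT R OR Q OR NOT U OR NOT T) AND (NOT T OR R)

Branch on R: set R = true.
The clause (NOT T) is unit, so T = false.
The clause (U) is unit, so U = true.
The clause (P) is unit, so P = true.
The clause (Q) is unit, so Q = true.
The clause (S) is unit, so S = true.
All clauses are satisfied.

P ↦ true; Q ↦ true; R ↦ true; S ↦ true; T ↦ false; U ↦ true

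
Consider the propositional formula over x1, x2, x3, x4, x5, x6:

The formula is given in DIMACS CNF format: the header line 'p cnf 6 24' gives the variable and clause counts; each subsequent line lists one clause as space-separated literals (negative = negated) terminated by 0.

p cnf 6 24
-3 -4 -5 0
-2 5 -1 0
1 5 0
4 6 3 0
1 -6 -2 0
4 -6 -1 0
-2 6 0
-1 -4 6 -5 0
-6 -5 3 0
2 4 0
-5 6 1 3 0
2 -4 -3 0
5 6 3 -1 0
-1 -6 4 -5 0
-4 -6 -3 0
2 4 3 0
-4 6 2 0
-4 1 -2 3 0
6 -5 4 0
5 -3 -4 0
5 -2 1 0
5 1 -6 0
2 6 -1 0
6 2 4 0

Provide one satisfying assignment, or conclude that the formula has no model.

x1 ↦ True; x2 ↦ False; x3 ↦ False; x4 ↦ True; x5 ↦ False; x6 ↦ True

Case x1 = True:
Case x2 = False:
From the singleton clause (x4), x4 = True.
From the singleton clause (¬x3), x3 = False.
From the singleton clause (x6), x6 = True.
From the singleton clause (¬x5), x5 = False.
This assignment satisfies each clause.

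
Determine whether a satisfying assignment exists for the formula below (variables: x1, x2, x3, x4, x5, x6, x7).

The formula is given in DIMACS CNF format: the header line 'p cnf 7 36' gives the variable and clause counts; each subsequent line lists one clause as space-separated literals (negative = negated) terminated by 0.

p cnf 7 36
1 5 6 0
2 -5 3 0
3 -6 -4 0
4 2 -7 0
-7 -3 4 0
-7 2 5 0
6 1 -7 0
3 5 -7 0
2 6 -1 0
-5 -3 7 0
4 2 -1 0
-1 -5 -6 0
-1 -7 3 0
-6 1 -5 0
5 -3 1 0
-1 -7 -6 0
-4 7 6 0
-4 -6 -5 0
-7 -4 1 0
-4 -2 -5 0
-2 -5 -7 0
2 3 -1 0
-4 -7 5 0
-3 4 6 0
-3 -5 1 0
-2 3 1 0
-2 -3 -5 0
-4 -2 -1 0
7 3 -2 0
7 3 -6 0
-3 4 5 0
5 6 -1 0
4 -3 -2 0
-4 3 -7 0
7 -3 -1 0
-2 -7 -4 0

Case x1 = True:
Case x2 = True:
(¬x4) alone gives x4 = False.
(¬x3) alone gives x3 = False.
(¬x7) alone gives x7 = False.
But (x7) is also a unit clause — contradiction.
Backtrack on x2: now try x2 = False.
(x6) alone gives x6 = True.
(x4) alone gives x4 = True.
(x3) alone gives x3 = True.
(¬x5) alone gives x5 = False.
(¬x7) alone gives x7 = False.
But (x7) is also a unit clause — contradiction.
Both values of x2 lead to a conflict.
Backtrack on x1: now try x1 = False.
Case x5 = True:
(¬x6) alone gives x6 = False.
(¬x7) alone gives x7 = False.
(¬x3) alone gives x3 = False.
(x2) alone gives x2 = True.
But (¬x2) is also a unit clause — contradiction.
Backtrack on x5: now try x5 = False.
(x6) alone gives x6 = True.
(¬x3) alone gives x3 = False.
(¬x4) alone gives x4 = False.
(¬x7) alone gives x7 = False.
But (x7) is also a unit clause — contradiction.
Both values of x5 lead to a conflict.
Both values of x1 lead to a conflict.
No assignment satisfies every clause.

No, unsatisfiable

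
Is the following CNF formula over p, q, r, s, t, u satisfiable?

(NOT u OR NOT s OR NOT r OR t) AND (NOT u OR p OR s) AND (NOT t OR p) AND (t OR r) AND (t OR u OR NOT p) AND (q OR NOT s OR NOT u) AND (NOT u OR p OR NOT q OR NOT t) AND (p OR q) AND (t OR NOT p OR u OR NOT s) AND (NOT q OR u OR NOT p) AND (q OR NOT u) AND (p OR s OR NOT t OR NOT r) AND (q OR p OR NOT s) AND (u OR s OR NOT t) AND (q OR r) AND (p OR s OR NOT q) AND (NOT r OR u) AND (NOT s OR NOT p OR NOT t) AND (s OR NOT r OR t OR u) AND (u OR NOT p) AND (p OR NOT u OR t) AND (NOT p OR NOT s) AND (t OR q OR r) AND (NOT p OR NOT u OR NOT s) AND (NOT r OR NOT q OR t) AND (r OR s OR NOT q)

Suppose t = true.
(p) alone gives p = true.
(NOT s) alone gives s = false.
(u) alone gives u = true.
(q) alone gives q = true.
(r) alone gives r = true.
This assignment satisfies each clause.
A satisfying assignment: p: true,  q: true,  r: true,  s: false,  t: true,  u: true.

Yes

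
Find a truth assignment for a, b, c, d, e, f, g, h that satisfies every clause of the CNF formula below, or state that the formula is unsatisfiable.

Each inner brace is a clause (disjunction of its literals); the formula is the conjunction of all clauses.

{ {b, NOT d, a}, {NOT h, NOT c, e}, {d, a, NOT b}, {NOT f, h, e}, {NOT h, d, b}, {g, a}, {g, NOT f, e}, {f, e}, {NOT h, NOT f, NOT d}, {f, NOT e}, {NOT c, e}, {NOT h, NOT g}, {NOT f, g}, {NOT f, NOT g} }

Branch on g: set g = true.
From the singleton clause (NOT h), h = false.
From the singleton clause (NOT f), f = false.
From the singleton clause (e), e = true.
That conflicts with the unit clause (NOT e).
Backtrack on g: now try g = false.
From the singleton clause (a), a = true.
From the singleton clause (NOT f), f = false.
From the singleton clause (e), e = true.
That conflicts with the unit clause (NOT e).
Either choice for g ends in contradiction.

UNSATISFIABLE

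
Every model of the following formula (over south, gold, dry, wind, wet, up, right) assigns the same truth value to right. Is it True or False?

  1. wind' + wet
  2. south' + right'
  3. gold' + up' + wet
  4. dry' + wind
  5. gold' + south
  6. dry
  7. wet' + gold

Suppose right = 1.
Unit clause (south') forces south = 0.
Unit clause (gold') forces gold = 0.
Unit clause (dry) forces dry = 1.
Unit clause (wind) forces wind = 1.
Unit clause (wet) forces wet = 1.
Now (wet') is unsatisfied and unit — conflict.
So every satisfying assignment has right = False.

False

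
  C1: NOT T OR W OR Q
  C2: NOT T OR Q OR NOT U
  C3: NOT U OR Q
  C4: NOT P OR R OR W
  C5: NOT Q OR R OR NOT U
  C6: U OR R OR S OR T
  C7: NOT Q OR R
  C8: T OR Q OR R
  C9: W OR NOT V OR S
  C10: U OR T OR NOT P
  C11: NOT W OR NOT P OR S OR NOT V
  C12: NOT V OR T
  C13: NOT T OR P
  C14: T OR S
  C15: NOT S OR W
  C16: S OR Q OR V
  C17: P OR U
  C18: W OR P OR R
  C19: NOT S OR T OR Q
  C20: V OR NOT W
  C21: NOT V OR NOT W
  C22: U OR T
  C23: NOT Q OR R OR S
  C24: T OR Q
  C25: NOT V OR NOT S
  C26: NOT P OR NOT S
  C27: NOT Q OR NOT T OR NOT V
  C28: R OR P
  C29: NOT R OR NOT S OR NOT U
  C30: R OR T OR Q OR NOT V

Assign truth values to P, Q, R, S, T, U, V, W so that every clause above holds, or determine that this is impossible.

Branch on U: set U = true.
From the singleton clause (Q), Q = true.
From the singleton clause (R), R = true.
From the singleton clause (NOT S), S = false.
From the singleton clause (T), T = true.
From the singleton clause (P), P = true.
From the singleton clause (NOT V), V = false.
From the singleton clause (NOT W), W = false.
Every clause now holds.

P=true,  Q=true,  R=true,  S=false,  T=true,  U=true,  V=false,  W=false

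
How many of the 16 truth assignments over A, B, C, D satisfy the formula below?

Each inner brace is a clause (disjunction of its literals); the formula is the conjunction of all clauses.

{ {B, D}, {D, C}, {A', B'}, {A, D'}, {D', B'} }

3

There are 2^4 = 16 truth assignments over (A, B, C, D).
Check each against the 5 clauses (columns in the order A, B, C, D):
  F F F F  ✗ fails (B + D)
  F F F T  ✗ fails (A + D')
  F F T F  ✗ fails (B + D)
  F F T T  ✗ fails (A + D')
  F T F F  ✗ fails (D + C)
  F T F T  ✗ fails (A + D')
  F T T F  ✓ satisfies all
  F T T T  ✗ fails (A + D')
  T F F F  ✗ fails (B + D)
  T F F T  ✓ satisfies all
  T F T F  ✗ fails (B + D)
  T F T T  ✓ satisfies all
  T T F F  ✗ fails (D + C)
  T T F T  ✗ fails (A' + B')
  T T T F  ✗ fails (A' + B')
  T T T T  ✗ fails (A' + B')
3 of the 16 rows are models.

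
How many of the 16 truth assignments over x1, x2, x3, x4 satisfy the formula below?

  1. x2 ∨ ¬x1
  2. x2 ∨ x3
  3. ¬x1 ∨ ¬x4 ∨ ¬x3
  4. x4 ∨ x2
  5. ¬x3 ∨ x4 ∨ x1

There are 2^4 = 16 truth assignments over (x1, x2, x3, x4).
Check each against the 5 clauses (columns in the order x1, x2, x3, x4):
  F F F F  ✗ fails (x2 ∨ x3)
  F F F T  ✗ fails (x2 ∨ x3)
  F F T F  ✗ fails (x4 ∨ x2)
  F F T T  ✓ satisfies all
  F T F F  ✓ satisfies all
  F T F T  ✓ satisfies all
  F T T F  ✗ fails (¬x3 ∨ x4 ∨ x1)
  F T T T  ✓ satisfies all
  T F F F  ✗ fails (x2 ∨ ¬x1)
  T F F T  ✗ fails (x2 ∨ ¬x1)
  T F T F  ✗ fails (x2 ∨ ¬x1)
  T F T T  ✗ fails (x2 ∨ ¬x1)
  T T F F  ✓ satisfies all
  T T F T  ✓ satisfies all
  T T T F  ✓ satisfies all
  T T T T  ✗ fails (¬x1 ∨ ¬x4 ∨ ¬x3)
7 of the 16 rows are models.

7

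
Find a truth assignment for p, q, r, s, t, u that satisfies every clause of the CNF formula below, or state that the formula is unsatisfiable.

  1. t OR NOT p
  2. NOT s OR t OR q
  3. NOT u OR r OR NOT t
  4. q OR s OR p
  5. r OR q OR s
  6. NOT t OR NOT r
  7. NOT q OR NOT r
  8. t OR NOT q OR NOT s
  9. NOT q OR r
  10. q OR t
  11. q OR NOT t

UNSATISFIABLE

Case t = true:
The clause (NOT r) is unit, so r = false.
The clause (NOT u) is unit, so u = false.
The clause (NOT q) is unit, so q = false.
That conflicts with the unit clause (q).
So t must be the other value — set t = false.
The clause (NOT p) is unit, so p = false.
The clause (q) is unit, so q = true.
The clause (NOT r) is unit, so r = false.
That conflicts with the unit clause (r).
Either choice for t ends in contradiction.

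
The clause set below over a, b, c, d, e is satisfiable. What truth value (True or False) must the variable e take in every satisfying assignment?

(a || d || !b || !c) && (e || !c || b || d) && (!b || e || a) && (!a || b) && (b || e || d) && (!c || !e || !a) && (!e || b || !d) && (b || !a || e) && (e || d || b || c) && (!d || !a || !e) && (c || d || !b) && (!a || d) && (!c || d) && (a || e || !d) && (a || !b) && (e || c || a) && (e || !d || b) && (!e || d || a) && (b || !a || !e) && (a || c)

False

Suppose e = true.
Case a = false:
From the singleton clause (!b), b = false.
From the singleton clause (!d), d = false.
But (d) is also a unit clause — contradiction.
So a must be the other value — set a = true.
From the singleton clause (b), b = true.
From the singleton clause (!c), c = false.
From the singleton clause (!d), d = false.
But (d) is also a unit clause — contradiction.
Both values of a lead to a conflict.
So every satisfying assignment has e = False.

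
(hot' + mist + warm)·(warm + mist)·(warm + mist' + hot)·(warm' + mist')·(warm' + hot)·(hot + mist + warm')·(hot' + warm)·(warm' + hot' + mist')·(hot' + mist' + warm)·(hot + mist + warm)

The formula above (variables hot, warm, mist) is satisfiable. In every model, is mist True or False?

Suppose mist = 1.
Unit clause (warm') forces warm = 0.
Unit clause (hot) forces hot = 1.
Now (hot') is unsatisfied and unit — conflict.
So every satisfying assignment has mist = False.

False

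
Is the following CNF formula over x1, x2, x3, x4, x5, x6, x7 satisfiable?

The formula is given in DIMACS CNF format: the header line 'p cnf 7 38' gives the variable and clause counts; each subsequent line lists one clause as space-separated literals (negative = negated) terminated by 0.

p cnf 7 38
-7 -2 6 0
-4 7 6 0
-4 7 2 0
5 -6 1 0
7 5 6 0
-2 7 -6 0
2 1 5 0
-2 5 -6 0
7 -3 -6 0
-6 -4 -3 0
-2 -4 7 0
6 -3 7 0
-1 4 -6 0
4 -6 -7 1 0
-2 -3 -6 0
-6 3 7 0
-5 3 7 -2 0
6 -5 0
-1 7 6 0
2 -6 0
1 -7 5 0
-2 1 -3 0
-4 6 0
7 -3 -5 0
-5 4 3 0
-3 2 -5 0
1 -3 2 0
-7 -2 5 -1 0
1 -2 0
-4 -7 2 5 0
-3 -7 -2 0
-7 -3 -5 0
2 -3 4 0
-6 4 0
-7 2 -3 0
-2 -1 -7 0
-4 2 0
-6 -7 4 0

Try x6 = False.
Unit clause (¬x5) forces x5 = False.
Unit clause (x7) forces x7 = True.
Unit clause (¬x2) forces x2 = False.
Unit clause (x1) forces x1 = True.
Unit clause (¬x4) forces x4 = False.
Unit clause (¬x3) forces x3 = False.
Every clause now holds.
A satisfying assignment: x1: True; x2: False; x3: False; x4: False; x5: False; x6: False; x7: True.

Yes, satisfiable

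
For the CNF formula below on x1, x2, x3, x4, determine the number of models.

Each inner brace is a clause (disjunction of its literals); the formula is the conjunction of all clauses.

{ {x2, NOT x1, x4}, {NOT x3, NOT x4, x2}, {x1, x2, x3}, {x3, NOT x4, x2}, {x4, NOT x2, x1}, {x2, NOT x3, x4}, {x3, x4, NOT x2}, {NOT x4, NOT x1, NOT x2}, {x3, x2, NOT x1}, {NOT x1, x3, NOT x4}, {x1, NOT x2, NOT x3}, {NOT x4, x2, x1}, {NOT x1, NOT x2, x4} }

There are 2^4 = 16 truth assignments over (x1, x2, x3, x4).
Split on x3. With x3 = true, the clauses containing x3 are satisfied and NOT x3 drops from the rest; 0 of the 2^3 = 8 assignments to the other variables satisfy what remains.
With x3 = false, by the same count on the reduced clause set, 1 assignment works.
(One model: x1=F, x2=T, x3=F, x4=T.)
Total: 0 + 1 = 1.

1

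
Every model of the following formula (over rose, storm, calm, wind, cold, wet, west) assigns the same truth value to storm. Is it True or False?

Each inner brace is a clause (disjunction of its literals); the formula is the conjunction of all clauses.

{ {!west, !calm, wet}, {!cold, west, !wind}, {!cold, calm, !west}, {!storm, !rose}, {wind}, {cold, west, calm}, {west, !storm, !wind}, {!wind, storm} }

Suppose storm = false.
From the singleton clause (wind), wind = true.
That conflicts with the unit clause (!wind).
So every satisfying assignment has storm = True.

True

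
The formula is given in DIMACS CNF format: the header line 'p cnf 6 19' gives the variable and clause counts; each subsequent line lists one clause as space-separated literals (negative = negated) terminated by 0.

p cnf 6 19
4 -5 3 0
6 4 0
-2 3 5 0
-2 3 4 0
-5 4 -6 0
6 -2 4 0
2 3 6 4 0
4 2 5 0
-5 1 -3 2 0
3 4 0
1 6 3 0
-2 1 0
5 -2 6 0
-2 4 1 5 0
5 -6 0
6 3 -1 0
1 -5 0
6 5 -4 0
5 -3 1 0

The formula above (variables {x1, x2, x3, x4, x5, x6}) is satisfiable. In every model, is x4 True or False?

Suppose x4 = False.
(x6) alone gives x6 = True.
(¬x5) alone gives x5 = False.
Now (x5) is unsatisfied and unit — conflict.
So every satisfying assignment has x4 = True.

True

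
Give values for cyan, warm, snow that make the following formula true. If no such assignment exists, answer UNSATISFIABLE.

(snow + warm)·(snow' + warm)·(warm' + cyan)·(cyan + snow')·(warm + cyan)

cyan: 1, warm: 1, snow: 1

Case snow = 1:
The clause (warm) is unit, so warm = 1.
The clause (cyan) is unit, so cyan = 1.
Every clause now holds.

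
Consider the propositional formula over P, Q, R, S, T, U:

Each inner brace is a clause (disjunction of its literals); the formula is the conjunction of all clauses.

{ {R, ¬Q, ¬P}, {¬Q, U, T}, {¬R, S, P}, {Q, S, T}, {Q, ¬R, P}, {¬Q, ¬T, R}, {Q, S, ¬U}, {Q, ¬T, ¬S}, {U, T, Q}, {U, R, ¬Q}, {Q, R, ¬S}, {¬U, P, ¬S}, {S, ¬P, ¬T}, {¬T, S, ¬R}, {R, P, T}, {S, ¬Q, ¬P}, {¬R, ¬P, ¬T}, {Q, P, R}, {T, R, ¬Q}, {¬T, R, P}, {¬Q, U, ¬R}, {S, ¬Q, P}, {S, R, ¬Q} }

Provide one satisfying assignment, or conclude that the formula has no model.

Try R = True.
Try S = True.
Try Q = True.
Unit clause (U) forces U = True.
Unit clause (P) forces P = True.
Unit clause (¬T) forces T = False.
This assignment satisfies each clause.

P=True,  Q=True,  R=True,  S=True,  T=False,  U=True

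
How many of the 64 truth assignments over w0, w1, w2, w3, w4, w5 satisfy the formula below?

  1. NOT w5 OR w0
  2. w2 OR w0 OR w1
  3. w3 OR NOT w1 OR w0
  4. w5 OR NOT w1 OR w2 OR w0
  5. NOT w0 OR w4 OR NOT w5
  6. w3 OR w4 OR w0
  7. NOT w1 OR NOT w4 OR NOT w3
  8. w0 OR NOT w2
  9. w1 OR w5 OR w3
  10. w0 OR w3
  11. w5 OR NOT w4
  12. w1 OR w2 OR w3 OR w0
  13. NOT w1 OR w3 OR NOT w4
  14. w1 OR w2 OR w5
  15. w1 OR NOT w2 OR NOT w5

There are 2^6 = 64 truth assignments over (w0, w1, w2, w3, w4, w5).
Split on w4. With w4 = true, the clauses containing w4 are satisfied and NOT w4 drops from the rest; 2 of the 2^5 = 32 assignments to the other variables satisfy what remains.
With w4 = false, by the same count on the reduced clause set, 5 assignments work.
(One model: w0=T, w1=F, w2=F, w3=F, w4=T, w5=T.)
Total: 2 + 5 = 7.

7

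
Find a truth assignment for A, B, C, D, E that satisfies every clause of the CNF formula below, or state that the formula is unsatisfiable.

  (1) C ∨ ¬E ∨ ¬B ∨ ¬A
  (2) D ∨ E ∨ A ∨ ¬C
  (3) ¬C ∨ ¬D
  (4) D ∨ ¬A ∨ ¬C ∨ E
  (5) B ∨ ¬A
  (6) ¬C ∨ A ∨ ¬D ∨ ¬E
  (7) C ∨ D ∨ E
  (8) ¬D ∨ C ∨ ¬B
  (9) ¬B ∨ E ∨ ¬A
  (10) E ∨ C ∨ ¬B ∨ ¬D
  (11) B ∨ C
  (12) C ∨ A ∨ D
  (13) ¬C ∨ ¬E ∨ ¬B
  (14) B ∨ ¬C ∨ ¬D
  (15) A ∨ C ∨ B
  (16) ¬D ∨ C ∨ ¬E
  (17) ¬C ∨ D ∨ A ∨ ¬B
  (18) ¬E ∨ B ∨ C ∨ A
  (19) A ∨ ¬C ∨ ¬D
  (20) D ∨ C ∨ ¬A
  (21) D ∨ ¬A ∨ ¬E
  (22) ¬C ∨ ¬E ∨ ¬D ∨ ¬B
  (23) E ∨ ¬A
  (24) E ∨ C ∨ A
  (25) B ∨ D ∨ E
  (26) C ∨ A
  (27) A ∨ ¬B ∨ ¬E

Case C = True:
The clause (¬D) is unit, so D = False.
Case E = True:
The clause (¬B) is unit, so B = False.
The clause (¬A) is unit, so A = False.
Every clause now holds.

A ↦ False; B ↦ False; C ↦ True; D ↦ False; E ↦ True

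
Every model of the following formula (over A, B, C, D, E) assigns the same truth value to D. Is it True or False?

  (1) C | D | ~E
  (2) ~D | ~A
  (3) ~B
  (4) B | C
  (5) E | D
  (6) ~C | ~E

Suppose D = 0.
Unit clause (~B) forces B = 0.
Unit clause (C) forces C = 1.
Unit clause (E) forces E = 1.
But (~E) is also a unit clause — contradiction.
So every satisfying assignment has D = True.

True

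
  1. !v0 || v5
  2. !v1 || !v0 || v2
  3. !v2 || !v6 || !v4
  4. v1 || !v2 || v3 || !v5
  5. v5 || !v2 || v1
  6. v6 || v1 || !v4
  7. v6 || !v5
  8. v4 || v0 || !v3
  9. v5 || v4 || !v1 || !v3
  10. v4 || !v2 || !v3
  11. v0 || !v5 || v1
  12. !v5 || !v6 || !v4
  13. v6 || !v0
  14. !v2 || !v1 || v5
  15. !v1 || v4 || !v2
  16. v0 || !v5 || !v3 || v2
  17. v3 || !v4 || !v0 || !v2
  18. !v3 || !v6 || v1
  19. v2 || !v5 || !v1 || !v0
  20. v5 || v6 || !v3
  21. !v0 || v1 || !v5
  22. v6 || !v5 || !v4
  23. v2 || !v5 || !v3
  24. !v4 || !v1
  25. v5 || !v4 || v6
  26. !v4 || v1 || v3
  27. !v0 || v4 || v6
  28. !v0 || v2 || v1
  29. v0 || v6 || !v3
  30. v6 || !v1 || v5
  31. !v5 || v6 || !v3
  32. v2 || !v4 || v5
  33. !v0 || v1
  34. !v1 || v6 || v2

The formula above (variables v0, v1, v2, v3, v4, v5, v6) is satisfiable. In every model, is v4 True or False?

Suppose v4 = true.
The clause (!v1) is unit, so v1 = false.
The clause (v6) is unit, so v6 = true.
The clause (!v2) is unit, so v2 = false.
The clause (!v5) is unit, so v5 = false.
That conflicts with the unit clause (v5).
So every satisfying assignment has v4 = False.

False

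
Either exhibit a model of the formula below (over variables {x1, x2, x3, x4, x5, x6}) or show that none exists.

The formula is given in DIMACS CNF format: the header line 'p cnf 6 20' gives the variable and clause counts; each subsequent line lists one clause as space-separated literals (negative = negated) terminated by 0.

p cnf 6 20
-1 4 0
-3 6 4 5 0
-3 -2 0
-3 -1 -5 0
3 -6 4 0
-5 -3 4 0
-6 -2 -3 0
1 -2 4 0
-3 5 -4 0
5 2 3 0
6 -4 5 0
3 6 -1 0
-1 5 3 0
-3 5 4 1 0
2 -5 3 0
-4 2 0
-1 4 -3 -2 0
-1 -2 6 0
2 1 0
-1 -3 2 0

Suppose x1 = False.
The clause (x2) is unit, so x2 = True.
The clause (¬x3) is unit, so x3 = False.
The clause (x4) is unit, so x4 = True.
Suppose x6 = False.
The clause (x5) is unit, so x5 = True.
Every clause now holds.

x1: False,  x2: True,  x3: False,  x4: True,  x5: True,  x6: False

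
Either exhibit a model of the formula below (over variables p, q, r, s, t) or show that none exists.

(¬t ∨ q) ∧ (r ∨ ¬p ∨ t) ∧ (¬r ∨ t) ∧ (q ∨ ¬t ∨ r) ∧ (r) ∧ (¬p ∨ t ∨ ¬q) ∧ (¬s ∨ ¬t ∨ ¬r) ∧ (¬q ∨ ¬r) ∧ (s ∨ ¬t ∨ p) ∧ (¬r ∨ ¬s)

UNSATISFIABLE

(r) alone gives r = True.
(t) alone gives t = True.
(q) alone gives q = True.
Now (¬q) is unsatisfied and unit — conflict.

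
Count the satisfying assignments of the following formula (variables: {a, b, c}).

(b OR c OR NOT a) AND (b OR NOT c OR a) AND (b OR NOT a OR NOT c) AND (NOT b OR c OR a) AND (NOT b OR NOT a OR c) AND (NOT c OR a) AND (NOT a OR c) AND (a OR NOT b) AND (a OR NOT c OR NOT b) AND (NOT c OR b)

There are 2^3 = 8 truth assignments over (a, b, c).
Check each against the 10 clauses (columns in the order a, b, c):
  F F F  ✓ satisfies all
  F F T  ✗ fails (b OR NOT c OR a)
  F T F  ✗ fails (NOT b OR c OR a)
  F T T  ✗ fails (NOT c OR a)
  T F F  ✗ fails (b OR c OR NOT a)
  T F T  ✗ fails (b OR NOT a OR NOT c)
  T T F  ✗ fails (NOT b OR NOT a OR c)
  T T T  ✓ satisfies all
2 of the 8 rows are models.

2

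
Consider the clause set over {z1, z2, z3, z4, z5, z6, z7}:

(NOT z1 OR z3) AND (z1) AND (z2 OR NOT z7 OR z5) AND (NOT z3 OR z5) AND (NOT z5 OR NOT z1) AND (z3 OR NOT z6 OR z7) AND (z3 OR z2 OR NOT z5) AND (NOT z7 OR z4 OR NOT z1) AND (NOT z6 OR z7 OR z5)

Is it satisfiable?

Unsatisfiable

Unit clause (z1) forces z1 = true.
Unit clause (z3) forces z3 = true.
Unit clause (z5) forces z5 = true.
That conflicts with the unit clause (NOT z5).
No assignment satisfies every clause.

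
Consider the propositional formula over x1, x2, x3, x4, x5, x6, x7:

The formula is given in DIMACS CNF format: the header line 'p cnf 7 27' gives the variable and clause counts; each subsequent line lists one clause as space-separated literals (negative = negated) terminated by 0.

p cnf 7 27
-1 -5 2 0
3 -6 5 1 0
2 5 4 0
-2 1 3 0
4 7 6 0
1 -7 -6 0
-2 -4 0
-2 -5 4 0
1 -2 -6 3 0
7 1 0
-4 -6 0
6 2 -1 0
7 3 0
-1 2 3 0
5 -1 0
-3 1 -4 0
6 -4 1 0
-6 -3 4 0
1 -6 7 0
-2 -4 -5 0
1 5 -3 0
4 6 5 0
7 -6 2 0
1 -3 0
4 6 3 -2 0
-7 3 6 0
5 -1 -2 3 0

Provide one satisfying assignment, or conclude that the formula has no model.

Try x2 = False.
Try x1 = False.
From the singleton clause (x7), x7 = True.
From the singleton clause (¬x6), x6 = False.
From the singleton clause (¬x4), x4 = False.
From the singleton clause (x5), x5 = True.
From the singleton clause (¬x3), x3 = False.
Now (x3) is unsatisfied and unit — conflict.
Backtrack on x1: now try x1 = True.
From the singleton clause (¬x5), x5 = False.
Now (x5) is unsatisfied and unit — conflict.
Both values of x1 lead to a conflict.
Backtrack on x2: now try x2 = True.
From the singleton clause (¬x4), x4 = False.
From the singleton clause (¬x5), x5 = False.
From the singleton clause (¬x1), x1 = False.
From the singleton clause (x3), x3 = True.
Now (¬x3) is unsatisfied and unit — conflict.
Both values of x2 lead to a conflict.

UNSATISFIABLE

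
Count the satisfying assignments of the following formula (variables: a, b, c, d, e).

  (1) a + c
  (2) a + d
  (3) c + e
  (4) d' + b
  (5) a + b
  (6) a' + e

There are 2^5 = 32 truth assignments over (a, b, c, d, e).
Split on d. With d = 1, the clauses containing d are satisfied and d' drops from the rest; 4 of the 2^4 = 16 assignments to the other variables satisfy what remains.
With d = 0, by the same count on the reduced clause set, 4 assignments work.
(One model: a=F, b=T, c=T, d=T, e=F.)
Total: 4 + 4 = 8.

8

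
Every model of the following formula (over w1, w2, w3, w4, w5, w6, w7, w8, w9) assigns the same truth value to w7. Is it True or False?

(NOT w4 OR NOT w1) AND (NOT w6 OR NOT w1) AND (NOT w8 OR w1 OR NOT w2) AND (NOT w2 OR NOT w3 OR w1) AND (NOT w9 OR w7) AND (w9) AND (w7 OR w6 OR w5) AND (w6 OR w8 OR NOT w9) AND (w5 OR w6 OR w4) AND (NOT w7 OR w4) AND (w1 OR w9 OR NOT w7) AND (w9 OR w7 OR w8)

True

Suppose w7 = false.
From the singleton clause (NOT w9), w9 = false.
That conflicts with the unit clause (w9).
So every satisfying assignment has w7 = True.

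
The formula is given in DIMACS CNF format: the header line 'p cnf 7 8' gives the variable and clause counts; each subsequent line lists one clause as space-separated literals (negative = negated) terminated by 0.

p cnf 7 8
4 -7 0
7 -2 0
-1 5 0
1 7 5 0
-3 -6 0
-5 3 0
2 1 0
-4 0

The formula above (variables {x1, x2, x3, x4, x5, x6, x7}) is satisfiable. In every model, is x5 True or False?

True

Suppose x5 = False.
From the singleton clause (¬x1), x1 = False.
From the singleton clause (x7), x7 = True.
From the singleton clause (x4), x4 = True.
That conflicts with the unit clause (¬x4).
So every satisfying assignment has x5 = True.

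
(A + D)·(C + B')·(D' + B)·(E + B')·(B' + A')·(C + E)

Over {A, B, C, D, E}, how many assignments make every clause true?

4

There are 2^5 = 32 truth assignments over (A, B, C, D, E).
Split on A. With A = 1, the clauses containing A are satisfied and A' drops from the rest; 3 of the 2^4 = 16 assignments to the other variables satisfy what remains.
With A = 0, by the same count on the reduced clause set, 1 assignment works.
(One model: A=F, B=T, C=T, D=T, E=T.)
Total: 3 + 1 = 4.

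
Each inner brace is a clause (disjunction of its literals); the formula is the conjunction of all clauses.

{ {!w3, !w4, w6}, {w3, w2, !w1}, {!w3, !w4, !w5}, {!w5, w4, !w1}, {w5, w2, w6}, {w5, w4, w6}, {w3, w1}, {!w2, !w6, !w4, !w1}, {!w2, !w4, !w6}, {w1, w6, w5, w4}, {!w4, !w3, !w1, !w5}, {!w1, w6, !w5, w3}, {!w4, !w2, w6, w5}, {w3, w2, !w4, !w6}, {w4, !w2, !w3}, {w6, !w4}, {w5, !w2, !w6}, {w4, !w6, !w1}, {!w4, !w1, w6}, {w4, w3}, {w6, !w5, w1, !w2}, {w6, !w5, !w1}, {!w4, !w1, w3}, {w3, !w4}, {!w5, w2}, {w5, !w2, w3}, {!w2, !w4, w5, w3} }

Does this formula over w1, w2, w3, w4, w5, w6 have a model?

Branch on w3: set w3 = true.
Branch on w4: set w4 = true.
(w6) alone gives w6 = true.
(!w5) alone gives w5 = false.
(!w2) alone gives w2 = false.
Every clause is now satisfied; w1 is unconstrained.
A satisfying assignment: w1: false, w2: false, w3: true, w4: true, w5: false, w6: true.

Yes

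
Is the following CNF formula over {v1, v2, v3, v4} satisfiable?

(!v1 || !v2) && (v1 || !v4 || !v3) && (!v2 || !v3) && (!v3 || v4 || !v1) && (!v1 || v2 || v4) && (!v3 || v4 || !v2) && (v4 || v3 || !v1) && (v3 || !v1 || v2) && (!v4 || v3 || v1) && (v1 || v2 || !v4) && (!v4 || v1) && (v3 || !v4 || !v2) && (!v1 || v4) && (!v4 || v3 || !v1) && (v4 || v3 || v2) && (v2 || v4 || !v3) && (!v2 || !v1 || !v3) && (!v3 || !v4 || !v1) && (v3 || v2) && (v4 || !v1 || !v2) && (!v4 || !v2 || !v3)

Yes, satisfiable

Try v1 = false.
The clause (!v4) is unit, so v4 = false.
Try v2 = true.
The clause (!v3) is unit, so v3 = false.
This assignment satisfies each clause.
A satisfying assignment: v1=false; v2=true; v3=false; v4=false.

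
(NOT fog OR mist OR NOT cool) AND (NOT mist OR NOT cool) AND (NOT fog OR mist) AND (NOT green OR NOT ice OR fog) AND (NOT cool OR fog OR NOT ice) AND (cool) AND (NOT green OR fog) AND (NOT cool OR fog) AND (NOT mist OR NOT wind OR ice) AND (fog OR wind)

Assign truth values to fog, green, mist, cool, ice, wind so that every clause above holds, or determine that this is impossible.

UNSATISFIABLE

(cool) alone gives cool = true.
(NOT mist) alone gives mist = false.
(NOT fog) alone gives fog = false.
Now (fog) is unsatisfied and unit — conflict.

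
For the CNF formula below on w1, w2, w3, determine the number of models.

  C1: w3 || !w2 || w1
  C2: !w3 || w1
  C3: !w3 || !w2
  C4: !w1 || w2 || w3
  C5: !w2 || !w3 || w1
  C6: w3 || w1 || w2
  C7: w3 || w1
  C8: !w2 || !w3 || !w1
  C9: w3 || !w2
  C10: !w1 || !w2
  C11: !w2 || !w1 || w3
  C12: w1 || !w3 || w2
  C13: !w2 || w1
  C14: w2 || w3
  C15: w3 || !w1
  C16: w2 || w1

There are 2^3 = 8 truth assignments over (w1, w2, w3).
Check each against the 16 clauses (columns in the order w1, w2, w3):
  F F F  ✗ fails (w3 || w1 || w2)
  F F T  ✗ fails (!w3 || w1)
  F T F  ✗ fails (w3 || !w2 || w1)
  F T T  ✗ fails (!w3 || w1)
  T F F  ✗ fails (!w1 || w2 || w3)
  T F T  ✓ satisfies all
  T T F  ✗ fails (w3 || !w2)
  T T T  ✗ fails (!w3 || !w2)
1 of the 8 rows is a model.

1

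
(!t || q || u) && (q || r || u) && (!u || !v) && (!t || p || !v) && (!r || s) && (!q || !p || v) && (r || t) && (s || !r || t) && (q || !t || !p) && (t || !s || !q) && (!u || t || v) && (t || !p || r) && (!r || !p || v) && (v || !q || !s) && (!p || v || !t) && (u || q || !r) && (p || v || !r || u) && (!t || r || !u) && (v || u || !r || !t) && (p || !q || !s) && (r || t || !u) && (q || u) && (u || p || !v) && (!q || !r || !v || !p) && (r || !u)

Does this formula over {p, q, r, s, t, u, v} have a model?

Branch on u: set u = false.
From the singleton clause (q), q = true.
Branch on r: set r = false.
From the singleton clause (t), t = true.
Branch on p: set p = true.
From the singleton clause (v), v = true.
Every clause is now satisfied; s is unconstrained.
A satisfying assignment: p: true; q: true; r: false; s: false; t: true; u: false; v: true.

Yes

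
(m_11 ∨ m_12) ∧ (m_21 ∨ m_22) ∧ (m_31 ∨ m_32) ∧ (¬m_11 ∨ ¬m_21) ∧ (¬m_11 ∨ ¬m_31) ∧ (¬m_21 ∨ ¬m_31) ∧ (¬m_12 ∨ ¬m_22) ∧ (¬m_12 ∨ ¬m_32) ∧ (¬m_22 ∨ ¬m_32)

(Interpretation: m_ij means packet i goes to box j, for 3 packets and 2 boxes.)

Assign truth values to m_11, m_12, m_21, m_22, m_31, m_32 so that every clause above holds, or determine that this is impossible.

Suppose m_11 = True.
The clause (¬m_21) is unit, so m_21 = False.
The clause (m_22) is unit, so m_22 = True.
The clause (¬m_31) is unit, so m_31 = False.
The clause (m_32) is unit, so m_32 = True.
Now (¬m_32) is unsatisfied and unit — conflict.
So m_11 must be the other value — set m_11 = False.
The clause (m_12) is unit, so m_12 = True.
The clause (¬m_22) is unit, so m_22 = False.
The clause (m_21) is unit, so m_21 = True.
The clause (¬m_31) is unit, so m_31 = False.
The clause (m_32) is unit, so m_32 = True.
Now (¬m_32) is unsatisfied and unit — conflict.
Both values of m_11 lead to a conflict.

UNSATISFIABLE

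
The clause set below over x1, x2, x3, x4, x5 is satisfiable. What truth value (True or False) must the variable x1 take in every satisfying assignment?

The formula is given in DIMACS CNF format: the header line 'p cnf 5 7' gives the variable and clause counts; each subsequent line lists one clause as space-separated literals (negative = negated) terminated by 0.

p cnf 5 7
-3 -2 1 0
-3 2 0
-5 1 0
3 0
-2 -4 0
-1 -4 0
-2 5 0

True

Suppose x1 = False.
(¬x5) alone gives x5 = False.
(x3) alone gives x3 = True.
(¬x2) alone gives x2 = False.
Now (x2) is unsatisfied and unit — conflict.
So every satisfying assignment has x1 = True.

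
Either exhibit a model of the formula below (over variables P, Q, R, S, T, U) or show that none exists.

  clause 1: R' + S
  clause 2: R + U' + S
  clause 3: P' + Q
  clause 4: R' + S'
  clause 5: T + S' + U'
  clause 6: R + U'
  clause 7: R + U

UNSATISFIABLE

Try R = 0.
From the singleton clause (U'), U = 0.
But (U) is also a unit clause — contradiction.
That branch fails; take R = 1 instead.
From the singleton clause (S), S = 1.
But (S') is also a unit clause — contradiction.
Either choice for R ends in contradiction.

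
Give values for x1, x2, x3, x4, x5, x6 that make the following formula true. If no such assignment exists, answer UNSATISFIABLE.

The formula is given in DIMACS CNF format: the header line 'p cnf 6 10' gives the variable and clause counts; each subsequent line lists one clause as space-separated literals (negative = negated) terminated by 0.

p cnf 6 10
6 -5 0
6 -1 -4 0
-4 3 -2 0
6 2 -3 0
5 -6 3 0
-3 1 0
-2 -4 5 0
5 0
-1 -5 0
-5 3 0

UNSATISFIABLE

(x5) alone gives x5 = True.
(x6) alone gives x6 = True.
(¬x1) alone gives x1 = False.
(¬x3) alone gives x3 = False.
Now (x3) is unsatisfied and unit — conflict.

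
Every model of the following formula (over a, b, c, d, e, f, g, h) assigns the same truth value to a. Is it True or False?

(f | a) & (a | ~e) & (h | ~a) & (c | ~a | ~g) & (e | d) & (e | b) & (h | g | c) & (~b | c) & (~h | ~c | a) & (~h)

False

Suppose a = 1.
Unit clause (h) forces h = 1.
That conflicts with the unit clause (~h).
So every satisfying assignment has a = False.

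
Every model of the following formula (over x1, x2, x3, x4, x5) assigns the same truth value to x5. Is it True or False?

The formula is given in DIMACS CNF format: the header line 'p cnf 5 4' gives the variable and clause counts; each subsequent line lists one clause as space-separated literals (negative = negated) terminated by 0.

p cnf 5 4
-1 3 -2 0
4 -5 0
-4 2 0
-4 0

False

Suppose x5 = True.
From the singleton clause (x4), x4 = True.
But (¬x4) is also a unit clause — contradiction.
So every satisfying assignment has x5 = False.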